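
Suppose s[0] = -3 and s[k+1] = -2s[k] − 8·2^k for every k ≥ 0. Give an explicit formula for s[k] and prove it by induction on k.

Claim: s[k] = -(-2)^k − 2·2^k.

Base case: s[0] = -3, and -(-2)^0 − 2·2^0 = -1 − 2 = -3.
Assume s[r] = -(-2)^r − 2·2^r for some r ≥ 0.
Then s[r+1] = -2s[r] − 8·2^r = -2·(-(-2)^r − 2·2^r) − 8·2^r = -(-2)^{r+1} + 4·2^r − 8·2^r = -(-2)^{r+1} − 4·2^r = -(-2)^{r+1} − 2·2^{r+1}.
Hence s[k] = -(-2)^k − 2·2^k for every k ≥ 0, by induction.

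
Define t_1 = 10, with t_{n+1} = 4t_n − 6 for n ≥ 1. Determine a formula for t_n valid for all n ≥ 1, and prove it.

Claim: t_n = 2·4^n + 2.

Base case: t_1 = 10, and 2·4^1 + 2 = 8 + 2 = 10.
Assume t_k = 2·4^k + 2 for some k ≥ 1.
Then t_{k+1} = 4t_k − 6 = 4·(2·4^k + 2) − 6 = 8·4^k + 8 − 6 = 2·4^{k+1} + 2.
So the formula holds for k+1, and by induction t_n = 2·4^n + 2 for all n ≥ 1.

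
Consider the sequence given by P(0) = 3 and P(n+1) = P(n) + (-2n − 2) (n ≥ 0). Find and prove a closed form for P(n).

Claim: P(n) = -n^2 − n + 3.

Base case: P(0) = 3, and -0^2 − 0 + 3 = 3.
Assume P(k) = -k^2 − k + 3.
Then P(k+1) = P(k) + (-2k − 2) = (-k^2 − k + 3) + (-2k − 2) = -k^2 − 3k + 1,
and -(k+1)^2 − (k+1) + 3 = -k^2 − 3k + 1.
By induction, P(n) = -n^2 − n + 3 for all n ≥ 0.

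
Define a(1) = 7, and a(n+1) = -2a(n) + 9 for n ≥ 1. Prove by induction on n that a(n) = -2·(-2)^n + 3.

Base case: a(1) = 7, and -2·(-2)^1 + 3 = 4 + 3 = 7.
Assume a(r) = -2·(-2)^r + 3 for some r ≥ 1.
Then a(r+1) = -2a(r) + 9 = -2·(-2·(-2)^r + 3) + 9 = 4·(-2)^r − 6 + 9 = -2·(-2)^{r+1} + 3.
So the formula holds for r+1, and by induction a(n) = -2·(-2)^n + 3 for all n ≥ 1.

a(n) = -2·(-2)^n + 3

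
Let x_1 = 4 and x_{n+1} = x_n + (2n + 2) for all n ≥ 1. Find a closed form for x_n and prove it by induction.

Claim: x_n = n^2 + n + 2.

Base case: x_1 = 4, and 1^2 + 1 + 2 = 4.
Assume x_r = r^2 + r + 2.
Then x_{r+1} = x_r + (2r + 2) = (r^2 + r + 2) + (2r + 2) = r^2 + 3r + 4,
and (r+1)^2 + (r+1) + 2 = r^2 + 3r + 4.
By induction, x_n = n^2 + n + 2 for all n ≥ 1.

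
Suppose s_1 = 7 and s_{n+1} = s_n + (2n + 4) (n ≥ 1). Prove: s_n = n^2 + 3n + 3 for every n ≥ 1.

Base case: s_1 = 7, and 1^2 + 3·1 + 3 = 7.
Assume s_r = r^2 + 3r + 3.
Then s_{r+1} = s_r + (2r + 4) = (r^2 + 3r + 3) + (2r + 4) = r^2 + 5r + 7,
and (r+1)^2 + 3·(r+1) + 3 = r^2 + 5r + 7.
This completes the inductive step, so s_n = n^2 + 3n + 3 for all n ≥ 1.

s_n = n^2 + 3n + 3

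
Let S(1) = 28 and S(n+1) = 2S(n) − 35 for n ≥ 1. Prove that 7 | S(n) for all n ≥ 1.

Base case: S(1) = 28 = 7·4, so 7 | S(1).
Assume 7 | S(m), so S(m) = 7t for some integer t.
Then S(m+1) = 2S(m) − 35 = 2·(7t) − 35 = 7(2t − 5), so 7 | S(m+1).
By induction, 7 | S(n) for all n ≥ 1.

7 | S(n)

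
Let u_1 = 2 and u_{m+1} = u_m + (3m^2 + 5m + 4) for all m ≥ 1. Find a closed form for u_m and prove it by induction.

Claim: u_m = m^3 + m^2 + 2m − 2.

Base case: u_1 = 2, and 1^3 + 1^2 + 2·1 − 2 = 2.
Assume u_r = r^3 + r^2 + 2r − 2.
Then u_{r+1} = u_r + (3r^2 + 5r + 4) = (r^3 + r^2 + 2r − 2) + (3r^2 + 5r + 4) = r^3 + 4r^2 + 7r + 2,
and (r+1)^3 + (r+1)^2 + 2·(r+1) − 2 = r^3 + 4r^2 + 7r + 2.
This completes the inductive step, so u_m = m^3 + m^2 + 2m − 2 for all m ≥ 1.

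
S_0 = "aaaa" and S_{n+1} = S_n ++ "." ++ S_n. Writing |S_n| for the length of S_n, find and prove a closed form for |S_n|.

Claim: |S_n| = 5·2^n − 1.

Base case: |S_0| = 4, and 5·2^0 − 1 = 4.
Assume |S_k| = 5·2^k − 1.
Then |S_{k+1}| = |S_k| + 1 + |S_k| = 2|S_k| + 1 = 2(5·2^k − 1) + 1 = 5·2^{k+1} − 2 + 1 = 5·2^{k+1} − 1.
So the formula holds for k+1, and by induction |S_n| = 5·2^n − 1 for all n ≥ 0.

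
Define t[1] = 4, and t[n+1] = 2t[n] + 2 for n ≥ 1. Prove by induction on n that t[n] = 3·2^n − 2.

Base case: t[1] = 4, and 3·2^1 − 2 = 6 − 2 = 4.
Assume t[k] = 3·2^k − 2 for some k ≥ 1.
Then t[k+1] = 2t[k] + 2 = 2·(3·2^k − 2) + 2 = 6·2^k − 4 + 2 = 3·2^{k+1} − 2.
This completes the inductive step, so t[n] = 3·2^n − 2 for all n ≥ 1.

t[n] = 3·2^n − 2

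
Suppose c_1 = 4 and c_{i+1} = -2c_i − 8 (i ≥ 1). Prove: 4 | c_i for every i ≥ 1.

Base case: c_1 = 4 = 4·1, so 4 | c_1.
Assume 4 | c_j, so c_j = 4t for some integer t.
Then c_{j+1} = -2c_j − 8 = -2·(4t) − 8 = 4(-2t − 2), so 4 | c_{j+1}.
So the property holds for j+1, and by induction 4 | c_i for all i ≥ 1.

4 | c_i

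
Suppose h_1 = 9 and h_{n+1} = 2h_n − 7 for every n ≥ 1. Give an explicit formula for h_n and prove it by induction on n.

Claim: h_n = 2^n + 7.

Base case: h_1 = 9, and 2^1 + 7 = 2 + 7 = 9.
Assume h_r = 2^r + 7 for some r ≥ 1.
Then h_{r+1} = 2h_r − 7 = 2·(2^r + 7) − 7 = 2^{r+1} + 14 − 7 = 2^{r+1} + 7.
So the formula holds for r+1, and by induction h_n = 2^n + 7 for all n ≥ 1.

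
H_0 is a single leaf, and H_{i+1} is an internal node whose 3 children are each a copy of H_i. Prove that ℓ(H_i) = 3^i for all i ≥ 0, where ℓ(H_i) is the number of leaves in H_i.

Base case: ℓ(H_0) = 1, and 3^0 = 1.
Assume ℓ(H_k) = 3^k.
Then ℓ(H_{k+1}) = 3·ℓ(H_k) = 3·3^k = 3^{k+1}.
This completes the inductive step, so ℓ(H_i) = 3^i for all i ≥ 0.

ℓ(H_i) = 3^i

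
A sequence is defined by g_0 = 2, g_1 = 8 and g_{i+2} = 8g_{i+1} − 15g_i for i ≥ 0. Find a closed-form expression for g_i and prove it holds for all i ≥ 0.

Claim: g_i = 5^i + 3^i.

Base cases: g_0 = 2 and 5^0 + 3^0 = 2; g_1 = 8 and 5^1 + 3^1 = 8.
Assume g_t = 5^t + 3^t for all 0 ≤ t ≤ j, where j ≥ 1.
Then g_{j+1} = 8g_j − 15g_{j−1} = 8·(5^j + 3^j) − 15·(5^{j−1} + 3^{j−1}) = (8·5 − 15)5^{j−1} + (8·3 − 15)3^{j−1} = 25·5^{j−1} + 9·3^{j−1} = 5^{j+1} + 3^{j+1}.
This completes the inductive step, so g_i = 5^i + 3^i for all i ≥ 0.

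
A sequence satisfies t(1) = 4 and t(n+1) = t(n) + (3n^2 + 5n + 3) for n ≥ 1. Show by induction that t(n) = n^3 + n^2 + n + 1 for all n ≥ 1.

Base case: t(1) = 4, and 1^3 + 1^2 + 1 + 1 = 4.
Assume t(r) = r^3 + r^2 + r + 1.
Then t(r+1) = t(r) + (3r^2 + 5r + 3) = (r^3 + r^2 + r + 1) + (3r^2 + 5r + 3) = r^3 + 4r^2 + 6r + 4,
and (r+1)^3 + (r+1)^2 + (r+1) + 1 = r^3 + 4r^2 + 6r + 4.
Hence t(n) = n^3 + n^2 + n + 1 for every n ≥ 1, by induction.

t(n) = n^3 + n^2 + n + 1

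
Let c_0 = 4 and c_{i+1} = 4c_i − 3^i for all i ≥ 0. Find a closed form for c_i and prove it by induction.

Claim: c_i = 3·4^i + 3^i.

Base case: c_0 = 4, and 3·4^0 + 3^0 = 3 + 1 = 4.
Assume c_j = 3·4^j + 3^j for some j ≥ 0.
Then c_{j+1} = 4c_j − 3^j = 4·(3·4^j + 3^j) − 3^j = 3·4^{j+1} + 4·3^j − 3^j = 3·4^{j+1} + 3·3^j = 3·4^{j+1} + 3^{j+1}.
By induction, c_i = 3·4^i + 3^i for all i ≥ 0.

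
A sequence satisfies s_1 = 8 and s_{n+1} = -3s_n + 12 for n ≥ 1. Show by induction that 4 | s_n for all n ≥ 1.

Base case: s_1 = 8 = 4·2, so 4 | s_1.
Assume 4 | s_m, so s_m = 4t for some integer t.
Then s_{m+1} = -3s_m + 12 = -3·(4t) + 12 = 4(-3t + 3), so 4 | s_{m+1}.
So the property holds for m+1, and by induction 4 | s_n for all n ≥ 1.

4 | s_n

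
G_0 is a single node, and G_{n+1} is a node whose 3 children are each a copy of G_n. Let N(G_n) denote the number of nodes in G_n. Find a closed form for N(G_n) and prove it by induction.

Claim: N(G_n) = (3^{n+1} − 1)/2.

Base case: N(G_0) = 1, and (3^{0+1} − 1)/2 = 1.
Assume N(G_k) = (3^{k+1} − 1)/2.
Then N(G_{k+1}) = 1 + 3N(G_k) = 1 + 3·(3^{k+1} − 1)/2 = 1 + (3^{k+2} − 3)/2 = (2 + 3^{k+2} − 3)/2 = (3^{k+2} − 1)/2.
This completes the inductive step, so N(G_n) = (3^{n+1} − 1)/2 for all n ≥ 0.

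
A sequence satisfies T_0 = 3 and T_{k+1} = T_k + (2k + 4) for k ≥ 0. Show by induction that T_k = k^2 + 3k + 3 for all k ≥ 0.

Base case: T_0 = 3, and 0^2 + 3·0 + 3 = 3.
Assume T_m = m^2 + 3m + 3.
Then T_{m+1} = T_m + (2m + 4) = (m^2 + 3m + 3) + (2m + 4) = m^2 + 5m + 7,
and (m+1)^2 + 3·(m+1) + 3 = m^2 + 5m + 7.
Hence T_k = k^2 + 3k + 3 for every k ≥ 0, by induction.

T_k = k^2 + 3k + 3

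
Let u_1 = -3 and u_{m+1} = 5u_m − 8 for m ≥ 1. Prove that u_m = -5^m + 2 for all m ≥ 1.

Base case: u_1 = -3, and -5^1 + 2 = -5 + 2 = -3.
Assume u_j = -5^j + 2 for some j ≥ 1.
Then u_{j+1} = 5u_j − 8 = 5·(-5^j + 2) − 8 = -5^{j+1} + 10 − 8 = -5^{j+1} + 2.
By induction, u_m = -5^m + 2 for all m ≥ 1.

u_m = -5^m + 2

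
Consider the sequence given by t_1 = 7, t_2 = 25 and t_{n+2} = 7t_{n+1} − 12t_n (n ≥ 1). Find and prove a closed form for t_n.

Claim: t_n = 3^n + 4^n.

Base cases: t_1 = 7 and 3^1 + 4^1 = 7; t_2 = 25 and 3^2 + 4^2 = 25.
Assume t_j = 3^j + 4^j for all 1 ≤ j ≤ m, where m ≥ 2.
Then t_{m+1} = 7t_m − 12t_{m−1} = 7·(3^m + 4^m) − 12·(3^{m−1} + 4^{m−1}) = (7·3 − 12)3^{m−1} + (7·4 − 12)4^{m−1} = 9·3^{m−1} + 16·4^{m−1} = 3^{m+1} + 4^{m+1}.
So the formula holds for m+1, and by strong induction t_n = 3^n + 4^n for all n ≥ 1.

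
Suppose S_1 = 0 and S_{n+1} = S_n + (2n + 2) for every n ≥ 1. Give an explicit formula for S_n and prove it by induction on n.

Claim: S_n = n^2 + n − 2.

Base case: S_1 = 0, and 1^2 + 1 − 2 = 0.
Assume S_m = m^2 + m − 2.
Then S_{m+1} = S_m + (2m + 2) = (m^2 + m − 2) + (2m + 2) = m^2 + 3m,
and (m+1)^2 + (m+1) − 2 = m^2 + 3m.
By induction, S_n = n^2 + n − 2 for all n ≥ 1.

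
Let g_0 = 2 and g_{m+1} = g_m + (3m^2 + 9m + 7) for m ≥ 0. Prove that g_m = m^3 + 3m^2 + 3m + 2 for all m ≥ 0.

Base case: g_0 = 2, and 0^3 + 3·0^2 + 3·0 + 2 = 2.
Assume g_k = k^3 + 3k^2 + 3k + 2.
Then g_{k+1} = g_k + (3k^2 + 9k + 7) = (k^3 + 3k^2 + 3k + 2) + (3k^2 + 9k + 7) = k^3 + 6k^2 + 12k + 9,
and (k+1)^3 + 3·(k+1)^2 + 3·(k+1) + 2 = k^3 + 6k^2 + 12k + 9.
Hence g_m = m^3 + 3m^2 + 3m + 2 for every m ≥ 0, by induction.

g_m = m^3 + 3m^2 + 3m + 2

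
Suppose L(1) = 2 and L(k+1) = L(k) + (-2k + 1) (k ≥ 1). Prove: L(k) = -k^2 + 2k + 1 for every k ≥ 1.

Base case: L(1) = 2, and -1^2 + 2·1 + 1 = 2.
Assume L(j) = -j^2 + 2j + 1.
Then L(j+1) = L(j) + (-2j + 1) = (-j^2 + 2j + 1) + (-2j + 1) = -j^2 + 2,
and -(j+1)^2 + 2·(j+1) + 1 = -j^2 + 2.
Hence L(k) = -k^2 + 2k + 1 for every k ≥ 1, by induction.

L(k) = -k^2 + 2k + 1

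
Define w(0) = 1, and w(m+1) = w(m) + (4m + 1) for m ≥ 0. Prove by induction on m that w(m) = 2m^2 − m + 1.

Base case: w(0) = 1, and 2·0^2 − 0 + 1 = 1.
Assume w(k) = 2k^2 − k + 1.
Then w(k+1) = w(k) + (4k + 1) = (2k^2 − k + 1) + (4k + 1) = 2k^2 + 3k + 2,
and 2·(k+1)^2 − (k+1) + 1 = 2k^2 + 3k + 2.
By induction, w(m) = 2m^2 − m + 1 for all m ≥ 0.

w(m) = 2m^2 − m + 1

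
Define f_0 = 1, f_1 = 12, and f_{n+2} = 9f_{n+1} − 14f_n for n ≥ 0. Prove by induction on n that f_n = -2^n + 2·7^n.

Base cases: f_0 = 1 and -2^0 + 2·7^0 = 1; f_1 = 12 and -2^1 + 2·7^1 = 12.
Assume f_j = -2^j + 2·7^j for all 0 ≤ j ≤ m, where m ≥ 1.
Then f_{m+1} = 9f_m − 14f_{m−1} = 9·(-2^m + 2·7^m) − 14·(-2^{m−1} + 2·7^{m−1}) = -(9·2 − 14)2^{m−1} + 2·(9·7 − 14)7^{m−1} = -4·2^{m−1} + 98·7^{m−1} = -2^{m+1} + 2·7^{m+1}.
So the formula holds for m+1, and by strong induction f_n = -2^n + 2·7^n for all n ≥ 0.

f_n = -2^n + 2·7^n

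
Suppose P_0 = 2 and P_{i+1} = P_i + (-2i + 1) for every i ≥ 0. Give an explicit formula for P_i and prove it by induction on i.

Claim: P_i = -i^2 + 2i + 2.

Base case: P_0 = 2, and -0^2 + 2·0 + 2 = 2.
Assume P_k = -k^2 + 2k + 2.
Then P_{k+1} = P_k + (-2k + 1) = (-k^2 + 2k + 2) + (-2k + 1) = -k^2 + 3,
and -(k+1)^2 + 2·(k+1) + 2 = -k^2 + 3.
By induction, P_i = -i^2 + 2i + 2 for all i ≥ 0.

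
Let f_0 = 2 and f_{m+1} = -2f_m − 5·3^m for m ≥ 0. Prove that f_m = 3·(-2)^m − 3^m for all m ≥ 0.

Base case: f_0 = 2, and 3·(-2)^0 − 3^0 = 3 − 1 = 2.
Assume f_r = 3·(-2)^r − 3^r for some r ≥ 0.
Then f_{r+1} = -2f_r − 5·3^r = -2·(3·(-2)^r − 3^r) − 5·3^r = 3·(-2)^{r+1} + 2·3^r − 5·3^r = 3·(-2)^{r+1} − 3·3^r = 3·(-2)^{r+1} − 3^{r+1}.
So the formula holds for r+1, and by induction f_m = 3·(-2)^m − 3^m for all m ≥ 0.

f_m = 3·(-2)^m − 3^m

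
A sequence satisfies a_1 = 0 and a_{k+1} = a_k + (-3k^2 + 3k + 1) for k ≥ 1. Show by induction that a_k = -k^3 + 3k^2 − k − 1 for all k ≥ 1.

Base case: a_1 = 0, and -1^3 + 3·1^2 − 1 − 1 = 0.
Assume a_m = -m^3 + 3m^2 − m − 1.
Then a_{m+1} = a_m + (-3m^2 + 3m + 1) = (-m^3 + 3m^2 − m − 1) + (-3m^2 + 3m + 1) = -m^3 + 2m,
and -(m+1)^3 + 3·(m+1)^2 − (m+1) − 1 = -m^3 + 2m.
This completes the inductive step, so a_k = -k^3 + 3k^2 − k − 1 for all k ≥ 1.

a_k = -k^3 + 3k^2 − k − 1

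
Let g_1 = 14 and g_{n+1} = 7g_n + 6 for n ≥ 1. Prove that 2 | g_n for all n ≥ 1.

Base case: g_1 = 14 = 2·7, so 2 | g_1.
Assume 2 | g_k, so g_k = 2t for some integer t.
Then g_{k+1} = 7g_k + 6 = 7·(2t) + 6 = 2(7t + 3), so 2 | g_{k+1}.
So the property holds for k+1, and by induction 2 | g_n for all n ≥ 1.

2 | g_n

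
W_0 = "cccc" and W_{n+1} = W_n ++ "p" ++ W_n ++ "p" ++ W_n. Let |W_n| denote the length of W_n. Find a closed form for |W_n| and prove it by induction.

Claim: |W_n| = 5·3^n − 1.

Base case: |W_0| = 4, and 5·3^0 − 1 = 4.
Assume |W_m| = 5·3^m − 1.
Then |W_{m+1}| = 3|W_m| + 2 = 3(5·3^m − 1) + 2 = 5·3^{m+1} − 3 + 2 = 5·3^{m+1} − 1.
So the formula holds for m+1, and by induction |W_n| = 5·3^n − 1 for all n ≥ 0.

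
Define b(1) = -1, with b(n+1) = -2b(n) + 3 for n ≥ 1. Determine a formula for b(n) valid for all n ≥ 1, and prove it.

Claim: b(n) = (-2)^n + 1.

Base case: b(1) = -1, and (-2)^1 + 1 = -2 + 1 = -1.
Assume b(k) = (-2)^k + 1 for some k ≥ 1.
Then b(k+1) = -2b(k) + 3 = -2·((-2)^k + 1) + 3 = -2·(-2)^k − 2 + 3 = (-2)^{k+1} + 1.
So the formula holds for k+1, and by induction b(n) = (-2)^n + 1 for all n ≥ 1.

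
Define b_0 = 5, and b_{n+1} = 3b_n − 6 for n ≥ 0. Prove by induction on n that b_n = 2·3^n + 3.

Base case: b_0 = 5, and 2·3^0 + 3 = 2 + 3 = 5.
Assume b_j = 2·3^j + 3 for some j ≥ 0.
Then b_{j+1} = 3b_j − 6 = 3·(2·3^j + 3) − 6 = 6·3^j + 9 − 6 = 2·3^{j+1} + 3.
So the formula holds for j+1, and by induction b_n = 2·3^n + 3 for all n ≥ 0.

b_n = 2·3^n + 3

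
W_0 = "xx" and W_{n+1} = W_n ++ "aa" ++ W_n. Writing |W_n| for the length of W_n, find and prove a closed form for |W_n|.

Claim: |W_n| = 2^{n+2} − 2.

Base case: |W_0| = 2, and 2^{0+2} − 2 = 2.
Assume |W_k| = 2^{k+2} − 2.
Then |W_{k+1}| = |W_k| + 2 + |W_k| = 2|W_k| + 2 = 2(2^{k+2} − 2) + 2 = 2^{k+3} − 4 + 2 = 2^{k+3} − 2.
By induction, |W_n| = 2^{n+2} − 2 for all n ≥ 0.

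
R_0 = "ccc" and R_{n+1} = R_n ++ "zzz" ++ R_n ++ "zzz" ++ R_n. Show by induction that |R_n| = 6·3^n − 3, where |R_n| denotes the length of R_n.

Base case: |R_0| = 3, and 6·3^0 − 3 = 3.
Assume |R_m| = 6·3^m − 3.
Then |R_{m+1}| = 3|R_m| + 6 = 3(6·3^m − 3) + 6 = 6·3^{m+1} − 9 + 6 = 6·3^{m+1} − 3.
By induction, |R_n| = 6·3^n − 3 for all n ≥ 0.

|R_n| = 6·3^n − 3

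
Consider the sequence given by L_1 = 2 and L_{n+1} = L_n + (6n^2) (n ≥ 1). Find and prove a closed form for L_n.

Claim: L_n = 2n^3 − 3n^2 + n + 2.

Base case: L_1 = 2, and 2·1^3 − 3·1^2 + 1 + 2 = 2.
Assume L_k = 2k^3 − 3k^2 + k + 2.
Then L_{k+1} = L_k + (6k^2) = (2k^3 − 3k^2 + k + 2) + (6k^2) = 2k^3 + 3k^2 + k + 2,
and 2·(k+1)^3 − 3·(k+1)^2 + (k+1) + 2 = 2k^3 + 3k^2 + k + 2.
This completes the inductive step, so L_n = 2n^3 − 3n^2 + n + 2 for all n ≥ 1.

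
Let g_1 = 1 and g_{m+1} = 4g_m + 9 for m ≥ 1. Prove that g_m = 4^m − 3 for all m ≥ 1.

Base case: g_1 = 1, and 4^1 − 3 = 4 − 3 = 1.
Assume g_j = 4^j − 3 for some j ≥ 1.
Then g_{j+1} = 4g_j + 9 = 4·(4^j − 3) + 9 = 4^{j+1} − 12 + 9 = 4^{j+1} − 3.
This completes the inductive step, so g_m = 4^m − 3 for all m ≥ 1.

g_m = 4^m − 3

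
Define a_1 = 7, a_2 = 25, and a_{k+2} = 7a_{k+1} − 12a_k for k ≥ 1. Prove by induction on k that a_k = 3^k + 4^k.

Base cases: a_1 = 7 and 3^1 + 4^1 = 7; a_2 = 25 and 3^2 + 4^2 = 25.
Assume a_j = 3^j + 4^j for all 1 ≤ j ≤ r, where r ≥ 2.
Then a_{r+1} = 7a_r − 12a_{r−1} = 7·(3^r + 4^r) − 12·(3^{r−1} + 4^{r−1}) = (7·3 − 12)3^{r−1} + (7·4 − 12)4^{r−1} = 9·3^{r−1} + 16·4^{r−1} = 3^{r+1} + 4^{r+1}.
So the formula holds for r+1, and by strong induction a_k = 3^k + 4^k for all k ≥ 1.

a_k = 3^k + 4^k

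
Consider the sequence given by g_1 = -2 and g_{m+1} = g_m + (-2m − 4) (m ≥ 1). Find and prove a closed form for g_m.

Claim: g_m = -m^2 − 3m + 2.

Base case: g_1 = -2, and -1^2 − 3·1 + 2 = -2.
Assume g_k = -k^2 − 3k + 2.
Then g_{k+1} = g_k + (-2k − 4) = (-k^2 − 3k + 2) + (-2k − 4) = -k^2 − 5k − 2,
and -(k+1)^2 − 3·(k+1) + 2 = -k^2 − 5k − 2.
This completes the inductive step, so g_m = -m^2 − 3m + 2 for all m ≥ 1.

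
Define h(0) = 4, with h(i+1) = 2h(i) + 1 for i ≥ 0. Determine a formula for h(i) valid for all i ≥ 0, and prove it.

Claim: h(i) = 5·2^i − 1.

Base case: h(0) = 4, and 5·2^0 − 1 = 5 − 1 = 4.
Assume h(j) = 5·2^j − 1 for some j ≥ 0.
Then h(j+1) = 2h(j) + 1 = 2·(5·2^j − 1) + 1 = 10·2^j − 2 + 1 = 5·2^{j+1} − 1.
By induction, h(i) = 5·2^i − 1 for all i ≥ 0.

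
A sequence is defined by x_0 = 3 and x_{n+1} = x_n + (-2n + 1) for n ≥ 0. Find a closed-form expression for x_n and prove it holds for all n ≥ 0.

Claim: x_n = -n^2 + 2n + 3.

Base case: x_0 = 3, and -0^2 + 2·0 + 3 = 3.
Assume x_r = -r^2 + 2r + 3.
Then x_{r+1} = x_r + (-2r + 1) = (-r^2 + 2r + 3) + (-2r + 1) = -r^2 + 4,
and -(r+1)^2 + 2·(r+1) + 3 = -r^2 + 4.
This completes the inductive step, so x_n = -n^2 + 2n + 3 for all n ≥ 0.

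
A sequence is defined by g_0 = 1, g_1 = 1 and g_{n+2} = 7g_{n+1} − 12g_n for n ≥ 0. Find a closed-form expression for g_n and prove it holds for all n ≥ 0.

Claim: g_n = 3·3^n − 2·4^n.

Base cases: g_0 = 1 and 3·3^0 − 2·4^0 = 1; g_1 = 1 and 3·3^1 − 2·4^1 = 1.
Assume g_j = 3·3^j − 2·4^j for all 0 ≤ j ≤ m, where m ≥ 1.
Then g_{m+1} = 7g_m − 12g_{m−1} = 7·(3·3^m − 2·4^m) − 12·(3·3^{m−1} − 2·4^{m−1}) = 3·(7·3 − 12)3^{m−1} − 2·(7·4 − 12)4^{m−1} = 27·3^{m−1} − 32·4^{m−1} = 3·3^{m+1} − 2·4^{m+1}.
Hence g_n = 3·3^n − 2·4^n for every n ≥ 0, by strong induction.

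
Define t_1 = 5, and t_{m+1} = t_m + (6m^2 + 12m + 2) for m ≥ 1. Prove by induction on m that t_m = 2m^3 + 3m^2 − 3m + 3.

Base case: t_1 = 5, and 2·1^3 + 3·1^2 − 3·1 + 3 = 5.
Assume t_r = 2r^3 + 3r^2 − 3r + 3.
Then t_{r+1} = t_r + (6r^2 + 12r + 2) = (2r^3 + 3r^2 − 3r + 3) + (6r^2 + 12r + 2) = 2r^3 + 9r^2 + 9r + 5,
and 2·(r+1)^3 + 3·(r+1)^2 − 3·(r+1) + 3 = 2r^3 + 9r^2 + 9r + 5.
This completes the inductive step, so t_m = 2m^3 + 3m^2 − 3m + 3 for all m ≥ 1.

t_m = 2m^3 + 3m^2 − 3m + 3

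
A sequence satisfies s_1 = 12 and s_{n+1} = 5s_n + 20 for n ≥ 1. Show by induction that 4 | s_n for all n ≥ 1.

Base case: s_1 = 12 = 4·3, so 4 | s_1.
Assume 4 | s_j, so s_j = 4t for some integer t.
Then s_{j+1} = 5s_j + 20 = 5·(4t) + 20 = 4(5t + 5), so 4 | s_{j+1}.
By induction, 4 | s_n for all n ≥ 1.

4 | s_n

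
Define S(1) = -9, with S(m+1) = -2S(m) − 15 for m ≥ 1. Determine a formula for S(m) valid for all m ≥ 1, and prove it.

Claim: S(m) = 2·(-2)^m − 5.

Base case: S(1) = -9, and 2·(-2)^1 − 5 = -4 − 5 = -9.
Assume S(j) = 2·(-2)^j − 5 for some j ≥ 1.
Then S(j+1) = -2S(j) − 15 = -2·(2·(-2)^j − 5) − 15 = -4·(-2)^j + 10 − 15 = 2·(-2)^{j+1} − 5.
By induction, S(m) = 2·(-2)^m − 5 for all m ≥ 1.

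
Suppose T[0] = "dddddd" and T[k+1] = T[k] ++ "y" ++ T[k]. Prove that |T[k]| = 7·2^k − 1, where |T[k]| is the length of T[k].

Base case: |T[0]| = 6, and 7·2^0 − 1 = 6.
Assume |T[r]| = 7·2^r − 1.
Then |T[r+1]| = |T[r]| + 1 + |T[r]| = 2|T[r]| + 1 = 2(7·2^r − 1) + 1 = 7·2^{r+1} − 2 + 1 = 7·2^{r+1} − 1.
By induction, |T[k]| = 7·2^k − 1 for all k ≥ 0.

|T[k]| = 7·2^k − 1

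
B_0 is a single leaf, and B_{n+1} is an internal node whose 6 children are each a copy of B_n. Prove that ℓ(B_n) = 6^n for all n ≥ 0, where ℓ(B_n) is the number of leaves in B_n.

Base case: ℓ(B_0) = 1, and 6^0 = 1.
Assume ℓ(B_r) = 6^r.
Then ℓ(B_{r+1}) = 6·ℓ(B_r) = 6·6^r = 6^{r+1}.
Hence ℓ(B_n) = 6^n for every n ≥ 0, by induction.

ℓ(B_n) = 6^n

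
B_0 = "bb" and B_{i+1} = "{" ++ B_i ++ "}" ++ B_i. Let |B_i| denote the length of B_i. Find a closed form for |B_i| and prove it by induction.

Claim: |B_i| = 2^{i+2} − 2.

Base case: |B_0| = 2, and 2^{0+2} − 2 = 2.
Assume |B_m| = 2^{m+2} − 2.
Then |B_{m+1}| = 1 + |B_m| + 1 + |B_m| = 2|B_m| + 2 = 2(2^{m+2} − 2) + 2 = 2^{m+3} − 4 + 2 = 2^{m+3} − 2.
This completes the inductive step, so |B_i| = 2^{i+2} − 2 for all i ≥ 0.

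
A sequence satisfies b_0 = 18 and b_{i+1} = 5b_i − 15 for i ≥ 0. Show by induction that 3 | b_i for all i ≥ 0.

Base case: b_0 = 18 = 3·6, so 3 | b_0.
Assume 3 | b_k, so b_k = 3t for some integer t.
Then b_{k+1} = 5b_k − 15 = 5·(3t) − 15 = 3(5t − 5), so 3 | b_{k+1}.
By induction, 3 | b_i for all i ≥ 0.

3 | b_i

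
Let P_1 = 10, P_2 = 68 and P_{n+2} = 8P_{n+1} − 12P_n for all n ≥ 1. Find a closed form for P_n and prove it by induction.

Claim: P_n = -2^n + 2·6^n.

Base cases: P_1 = 10 and -2^1 + 2·6^1 = 10; P_2 = 68 and -2^2 + 2·6^2 = 68.
Assume P_j = -2^j + 2·6^j for all 1 ≤ j ≤ k, where k ≥ 2.
Then P_{k+1} = 8P_k − 12P_{k−1} = 8·(-2^k + 2·6^k) − 12·(-2^{k−1} + 2·6^{k−1}) = -(8·2 − 12)2^{k−1} + 2·(8·6 − 12)6^{k−1} = -4·2^{k−1} + 72·6^{k−1} = -2^{k+1} + 2·6^{k+1}.
By strong induction, P_n = -2^n + 2·6^n for all n ≥ 1.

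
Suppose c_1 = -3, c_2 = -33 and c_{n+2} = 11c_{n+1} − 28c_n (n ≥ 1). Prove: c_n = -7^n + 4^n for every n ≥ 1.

Base cases: c_1 = -3 and -7^1 + 4^1 = -3; c_2 = -33 and -7^2 + 4^2 = -33.
Assume c_j = -7^j + 4^j for all 1 ≤ j ≤ r, where r ≥ 2.
Then c_{r+1} = 11c_r − 28c_{r−1} = 11·(-7^r + 4^r) − 28·(-7^{r−1} + 4^{r−1}) = -(11·7 − 28)7^{r−1} + (11·4 − 28)4^{r−1} = -49·7^{r−1} + 16·4^{r−1} = -7^{r+1} + 4^{r+1}.
Hence c_n = -7^n + 4^n for every n ≥ 1, by strong induction.

c_n = -7^n + 4^n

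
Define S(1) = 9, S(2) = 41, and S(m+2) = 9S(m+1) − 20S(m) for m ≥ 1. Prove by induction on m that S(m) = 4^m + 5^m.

Base cases: S(1) = 9 and 4^1 + 5^1 = 9; S(2) = 41 and 4^2 + 5^2 = 41.
Assume S(j) = 4^j + 5^j for all 1 ≤ j ≤ k, where k ≥ 2.
Then S(k+1) = 9S(k) − 20S(k−1) = 9·(4^k + 5^k) − 20·(4^{k−1} + 5^{k−1}) = (9·4 − 20)4^{k−1} + (9·5 − 20)5^{k−1} = 16·4^{k−1} + 25·5^{k−1} = 4^{k+1} + 5^{k+1}.
By strong induction, S(m) = 4^m + 5^m for all m ≥ 1.

S(m) = 4^m + 5^m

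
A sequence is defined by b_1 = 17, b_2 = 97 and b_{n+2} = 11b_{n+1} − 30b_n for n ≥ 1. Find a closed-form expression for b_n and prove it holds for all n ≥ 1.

Claim: b_n = 5^n + 2·6^n.

Base cases: b_1 = 17 and 5^1 + 2·6^1 = 17; b_2 = 97 and 5^2 + 2·6^2 = 97.
Assume b_j = 5^j + 2·6^j for all 1 ≤ j ≤ r, where r ≥ 2.
Then b_{r+1} = 11b_r − 30b_{r−1} = 11·(5^r + 2·6^r) − 30·(5^{r−1} + 2·6^{r−1}) = (11·5 − 30)5^{r−1} + 2·(11·6 − 30)6^{r−1} = 25·5^{r−1} + 72·6^{r−1} = 5^{r+1} + 2·6^{r+1}.
So the formula holds for r+1, and by strong induction b_n = 5^n + 2·6^n for all n ≥ 1.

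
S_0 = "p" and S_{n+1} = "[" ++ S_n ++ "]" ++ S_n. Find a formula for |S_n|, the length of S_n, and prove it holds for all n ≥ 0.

Claim: |S_n| = 3·2^n − 2.

Base case: |S_0| = 1, and 3·2^0 − 2 = 1.
Assume |S_m| = 3·2^m − 2.
Then |S_{m+1}| = 1 + |S_m| + 1 + |S_m| = 2|S_m| + 2 = 2(3·2^m − 2) + 2 = 3·2^{m+1} − 4 + 2 = 3·2^{m+1} − 2.
So the formula holds for m+1, and by induction |S_n| = 3·2^n − 2 for all n ≥ 0.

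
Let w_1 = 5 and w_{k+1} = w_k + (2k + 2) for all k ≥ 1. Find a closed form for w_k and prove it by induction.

Claim: w_k = k^2 + k + 3.

Base case: w_1 = 5, and 1^2 + 1 + 3 = 5.
Assume w_j = j^2 + j + 3.
Then w_{j+1} = w_j + (2j + 2) = (j^2 + j + 3) + (2j + 2) = j^2 + 3j + 5,
and (j+1)^2 + (j+1) + 3 = j^2 + 3j + 5.
By induction, w_k = k^2 + k + 3 for all k ≥ 1.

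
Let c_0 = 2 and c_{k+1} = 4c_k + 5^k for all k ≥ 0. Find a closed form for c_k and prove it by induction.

Claim: c_k = 4^k + 5^k.

Base case: c_0 = 2, and 4^0 + 5^0 = 1 + 1 = 2.
Assume c_j = 4^j + 5^j for some j ≥ 0.
Then c_{j+1} = 4c_j + 5^j = 4·(4^j + 5^j) + 5^j = 4^{j+1} + 4·5^j + 5^j = 4^{j+1} + 5·5^j = 4^{j+1} + 5^{j+1}.
So the formula holds for j+1, and by induction c_k = 4^k + 5^k for all k ≥ 0.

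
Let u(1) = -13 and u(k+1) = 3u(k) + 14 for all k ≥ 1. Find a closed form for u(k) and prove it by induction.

Claim: u(k) = -2·3^k − 7.

Base case: u(1) = -13, and -2·3^1 − 7 = -6 − 7 = -13.
Assume u(r) = -2·3^r − 7 for some r ≥ 1.
Then u(r+1) = 3u(r) + 14 = 3·(-2·3^r − 7) + 14 = -6·3^r − 21 + 14 = -2·3^{r+1} − 7.
So the formula holds for r+1, and by induction u(k) = -2·3^k − 7 for all k ≥ 1.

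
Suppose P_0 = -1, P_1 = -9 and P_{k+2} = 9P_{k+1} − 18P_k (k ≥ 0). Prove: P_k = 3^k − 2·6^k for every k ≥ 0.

Base cases: P_0 = -1 and 3^0 − 2·6^0 = -1; P_1 = -9 and 3^1 − 2·6^1 = -9.
Assume P_j = 3^j − 2·6^j for all 0 ≤ j ≤ m, where m ≥ 1.
Then P_{m+1} = 9P_m − 18P_{m−1} = 9·(3^m − 2·6^m) − 18·(3^{m−1} − 2·6^{m−1}) = (9·3 − 18)3^{m−1} − 2·(9·6 − 18)6^{m−1} = 9·3^{m−1} − 72·6^{m−1} = 3^{m+1} − 2·6^{m+1}.
By strong induction, P_k = 3^k − 2·6^k for all k ≥ 0.

P_k = 3^k − 2·6^k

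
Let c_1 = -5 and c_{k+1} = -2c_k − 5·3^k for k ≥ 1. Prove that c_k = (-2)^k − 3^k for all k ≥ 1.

Base case: c_1 = -5, and (-2)^1 − 3^1 = -2 − 3 = -5.
Assume c_j = (-2)^j − 3^j for some j ≥ 1.
Then c_{j+1} = -2c_j − 5·3^j = -2·((-2)^j − 3^j) − 5·3^j = (-2)^{j+1} + 2·3^j − 5·3^j = (-2)^{j+1} − 3·3^j = (-2)^{j+1} − 3^{j+1}.
By induction, c_k = (-2)^k − 3^k for all k ≥ 1.

c_k = (-2)^k − 3^k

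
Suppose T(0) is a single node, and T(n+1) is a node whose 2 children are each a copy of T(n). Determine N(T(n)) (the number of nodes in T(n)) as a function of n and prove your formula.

Claim: N(T(n)) = 2^{n+1} − 1.

Base case: N(T(0)) = 1, and 2^{0+1} − 1 = 1.
Assume N(T(r)) = 2^{r+1} − 1.
Then N(T(r+1)) = 1 + 2N(T(r)) = 1 + 2(2^{r+1} − 1) = 2^{r+2} − 2 + 1 = 2^{r+2} − 1.
Hence N(T(n)) = 2^{n+1} − 1 for every n ≥ 0, by induction.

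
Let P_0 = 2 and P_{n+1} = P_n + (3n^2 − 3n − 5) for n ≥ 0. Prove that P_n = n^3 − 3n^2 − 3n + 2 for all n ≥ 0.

Base case: P_0 = 2, and 0^3 − 3·0^2 − 3·0 + 2 = 2.
Assume P_m = m^3 − 3m^2 − 3m + 2.
Then P_{m+1} = P_m + (3m^2 − 3m − 5) = (m^3 − 3m^2 − 3m + 2) + (3m^2 − 3m − 5) = m^3 − 6m − 3,
and (m+1)^3 − 3·(m+1)^2 − 3·(m+1) + 2 = m^3 − 6m − 3.
Hence P_n = n^3 − 3n^2 − 3n + 2 for every n ≥ 0, by induction.

P_n = n^3 − 3n^2 − 3n + 2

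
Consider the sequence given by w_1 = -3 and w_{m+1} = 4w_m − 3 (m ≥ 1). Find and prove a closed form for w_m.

Claim: w_m = -4^m + 1.

Base case: w_1 = -3, and -4^1 + 1 = -4 + 1 = -3.
Assume w_k = -4^k + 1 for some k ≥ 1.
Then w_{k+1} = 4w_k − 3 = 4·(-4^k + 1) − 3 = -4^{k+1} + 4 − 3 = -4^{k+1} + 1.
Hence w_m = -4^m + 1 for every m ≥ 1, by induction.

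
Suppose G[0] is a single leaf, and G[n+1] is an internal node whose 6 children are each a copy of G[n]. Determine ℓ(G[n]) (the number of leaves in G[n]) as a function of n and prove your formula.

Claim: ℓ(G[n]) = 6^n.

Base case: ℓ(G[0]) = 1, and 6^0 = 1.
Assume ℓ(G[j]) = 6^j.
Then ℓ(G[j+1]) = 6·ℓ(G[j]) = 6·6^j = 6^{j+1}.
So the formula holds for j+1, and by induction ℓ(G[n]) = 6^n for all n ≥ 0.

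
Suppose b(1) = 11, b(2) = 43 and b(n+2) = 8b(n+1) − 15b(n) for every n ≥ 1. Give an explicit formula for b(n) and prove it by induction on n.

Claim: b(n) = 5^n + 2·3^n.

Base cases: b(1) = 11 and 5^1 + 2·3^1 = 11; b(2) = 43 and 5^2 + 2·3^2 = 43.
Assume b(j) = 5^j + 2·3^j for all 1 ≤ j ≤ m, where m ≥ 2.
Then b(m+1) = 8b(m) − 15b(m−1) = 8·(5^m + 2·3^m) − 15·(5^{m−1} + 2·3^{m−1}) = (8·5 − 15)5^{m−1} + 2·(8·3 − 15)3^{m−1} = 25·5^{m−1} + 18·3^{m−1} = 5^{m+1} + 2·3^{m+1}.
Hence b(n) = 5^n + 2·3^n for every n ≥ 1, by strong induction.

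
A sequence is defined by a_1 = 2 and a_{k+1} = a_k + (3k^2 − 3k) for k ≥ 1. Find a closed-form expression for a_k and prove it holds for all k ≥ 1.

Claim: a_k = k^3 − 3k^2 + 2k + 2.

Base case: a_1 = 2, and 1^3 − 3·1^2 + 2·1 + 2 = 2.
Assume a_m = m^3 − 3m^2 + 2m + 2.
Then a_{m+1} = a_m + (3m^2 − 3m) = (m^3 − 3m^2 + 2m + 2) + (3m^2 − 3m) = m^3 − m + 2,
and (m+1)^3 − 3·(m+1)^2 + 2·(m+1) + 2 = m^3 − m + 2.
Hence a_k = k^3 − 3k^2 + 2k + 2 for every k ≥ 1, by induction.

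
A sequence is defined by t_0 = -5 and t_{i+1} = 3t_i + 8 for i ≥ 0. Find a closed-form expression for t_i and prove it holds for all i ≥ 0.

Claim: t_i = -3^i − 4.

Base case: t_0 = -5, and -3^0 − 4 = -1 − 4 = -5.
Assume t_r = -3^r − 4 for some r ≥ 0.
Then t_{r+1} = 3t_r + 8 = 3·(-3^r − 4) + 8 = -3^{r+1} − 12 + 8 = -3^{r+1} − 4.
Hence t_i = -3^i − 4 for every i ≥ 0, by induction.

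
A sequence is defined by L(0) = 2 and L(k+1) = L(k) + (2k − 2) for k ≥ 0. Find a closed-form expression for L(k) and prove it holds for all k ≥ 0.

Claim: L(k) = k^2 − 3k + 2.

Base case: L(0) = 2, and 0^2 − 3·0 + 2 = 2.
Assume L(m) = m^2 − 3m + 2.
Then L(m+1) = L(m) + (2m − 2) = (m^2 − 3m + 2) + (2m − 2) = m^2 − m,
and (m+1)^2 − 3·(m+1) + 2 = m^2 − m.
By induction, L(k) = k^2 − 3k + 2 for all k ≥ 0.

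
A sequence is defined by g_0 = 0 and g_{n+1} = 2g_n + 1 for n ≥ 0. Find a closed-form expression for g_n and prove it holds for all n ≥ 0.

Claim: g_n = 2^n − 1.

Base case: g_0 = 0, and 2^0 − 1 = 1 − 1 = 0.
Assume g_j = 2^j − 1 for some j ≥ 0.
Then g_{j+1} = 2g_j + 1 = 2·(2^j − 1) + 1 = 2^{j+1} − 2 + 1 = 2^{j+1} − 1.
Hence g_n = 2^n − 1 for every n ≥ 0, by induction.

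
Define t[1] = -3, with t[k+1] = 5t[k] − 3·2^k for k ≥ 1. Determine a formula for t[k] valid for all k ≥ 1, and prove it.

Claim: t[k] = -5^k + 2^k.

Base case: t[1] = -3, and -5^1 + 2^1 = -5 + 2 = -3.
Assume t[j] = -5^j + 2^j for some j ≥ 1.
Then t[j+1] = 5t[j] − 3·2^j = 5·(-5^j + 2^j) − 3·2^j = -5^{j+1} + 5·2^j − 3·2^j = -5^{j+1} + 2·2^j = -5^{j+1} + 2^{j+1}.
Hence t[k] = -5^k + 2^k for every k ≥ 1, by induction.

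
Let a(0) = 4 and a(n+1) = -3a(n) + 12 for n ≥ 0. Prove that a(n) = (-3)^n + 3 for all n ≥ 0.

Base case: a(0) = 4, and (-3)^0 + 3 = 1 + 3 = 4.
Assume a(j) = (-3)^j + 3 for some j ≥ 0.
Then a(j+1) = -3a(j) + 12 = -3·((-3)^j + 3) + 12 = -3·(-3)^j − 9 + 12 = (-3)^{j+1} + 3.
This completes the inductive step, so a(n) = (-3)^n + 3 for all n ≥ 0.

a(n) = (-3)^n + 3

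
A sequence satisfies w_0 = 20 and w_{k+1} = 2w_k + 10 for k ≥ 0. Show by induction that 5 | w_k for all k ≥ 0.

Base case: w_0 = 20 = 5·4, so 5 | w_0.
Assume 5 | w_m, so w_m = 5t for some integer t.
Then w_{m+1} = 2w_m + 10 = 2·(5t) + 10 = 5(2t + 2), so 5 | w_{m+1}.
This completes the inductive step, so 5 | w_k for all k ≥ 0.

5 | w_k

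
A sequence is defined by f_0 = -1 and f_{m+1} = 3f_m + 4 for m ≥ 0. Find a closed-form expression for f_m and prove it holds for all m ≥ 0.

Claim: f_m = 3^m − 2.

Base case: f_0 = -1, and 3^0 − 2 = 1 − 2 = -1.
Assume f_r = 3^r − 2 for some r ≥ 0.
Then f_{r+1} = 3f_r + 4 = 3·(3^r − 2) + 4 = 3^{r+1} − 6 + 4 = 3^{r+1} − 2.
So the formula holds for r+1, and by induction f_m = 3^m − 2 for all m ≥ 0.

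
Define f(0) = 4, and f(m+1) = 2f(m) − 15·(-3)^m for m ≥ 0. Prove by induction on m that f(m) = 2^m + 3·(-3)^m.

Base case: f(0) = 4, and 2^0 + 3·(-3)^0 = 1 + 3 = 4.
Assume f(r) = 2^r + 3·(-3)^r for some r ≥ 0.
Then f(r+1) = 2f(r) − 15·(-3)^r = 2·(2^r + 3·(-3)^r) − 15·(-3)^r = 2^{r+1} + 6·(-3)^r − 15·(-3)^r = 2^{r+1} − 9·(-3)^r = 2^{r+1} + 3·(-3)^{r+1}.
By induction, f(m) = 2^m + 3·(-3)^m for all m ≥ 0.

f(m) = 2^m + 3·(-3)^m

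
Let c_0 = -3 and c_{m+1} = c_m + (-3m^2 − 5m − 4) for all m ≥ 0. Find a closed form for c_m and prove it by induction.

Claim: c_m = -m^3 − m^2 − 2m − 3.

Base case: c_0 = -3, and -0^3 − 0^2 − 2·0 − 3 = -3.
Assume c_k = -k^3 − k^2 − 2k − 3.
Then c_{k+1} = c_k + (-3k^2 − 5k − 4) = (-k^3 − k^2 − 2k − 3) + (-3k^2 − 5k − 4) = -k^3 − 4k^2 − 7k − 7,
and -(k+1)^3 − (k+1)^2 − 2·(k+1) − 3 = -k^3 − 4k^2 − 7k − 7.
Hence c_m = -m^3 − m^2 − 2m − 3 for every m ≥ 0, by induction.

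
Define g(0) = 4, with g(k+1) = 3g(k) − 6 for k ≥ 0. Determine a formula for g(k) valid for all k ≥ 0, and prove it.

Claim: g(k) = 3^k + 3.

Base case: g(0) = 4, and 3^0 + 3 = 1 + 3 = 4.
Assume g(j) = 3^j + 3 for some j ≥ 0.
Then g(j+1) = 3g(j) − 6 = 3·(3^j + 3) − 6 = 3^{j+1} + 9 − 6 = 3^{j+1} + 3.
This completes the inductive step, so g(k) = 3^k + 3 for all k ≥ 0.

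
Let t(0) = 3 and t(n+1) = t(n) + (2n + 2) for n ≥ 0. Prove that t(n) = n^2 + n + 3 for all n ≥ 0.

Base case: t(0) = 3, and 0^2 + 0 + 3 = 3.
Assume t(r) = r^2 + r + 3.
Then t(r+1) = t(r) + (2r + 2) = (r^2 + r + 3) + (2r + 2) = r^2 + 3r + 5,
and (r+1)^2 + (r+1) + 3 = r^2 + 3r + 5.
By induction, t(n) = n^2 + n + 3 for all n ≥ 0.

t(n) = n^2 + n + 3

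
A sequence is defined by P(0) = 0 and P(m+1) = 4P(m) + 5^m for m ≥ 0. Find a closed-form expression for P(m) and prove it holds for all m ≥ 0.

Claim: P(m) = -4^m + 5^m.

Base case: P(0) = 0, and -4^0 + 5^0 = -1 + 1 = 0.
Assume P(r) = -4^r + 5^r for some r ≥ 0.
Then P(r+1) = 4P(r) + 5^r = 4·(-4^r + 5^r) + 5^r = -4^{r+1} + 4·5^r + 5^r = -4^{r+1} + 5·5^r = -4^{r+1} + 5^{r+1}.
This completes the inductive step, so P(m) = -4^m + 5^m for all m ≥ 0.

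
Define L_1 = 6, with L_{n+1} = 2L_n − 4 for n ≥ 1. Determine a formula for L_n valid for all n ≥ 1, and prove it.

Claim: L_n = 2^n + 4.

Base case: L_1 = 6, and 2^1 + 4 = 2 + 4 = 6.
Assume L_j = 2^j + 4 for some j ≥ 1.
Then L_{j+1} = 2L_j − 4 = 2·(2^j + 4) − 4 = 2^{j+1} + 8 − 4 = 2^{j+1} + 4.
This completes the inductive step, so L_n = 2^n + 4 for all n ≥ 1.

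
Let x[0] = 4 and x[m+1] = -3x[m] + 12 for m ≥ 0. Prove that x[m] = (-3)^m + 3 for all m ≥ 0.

Base case: x[0] = 4, and (-3)^0 + 3 = 1 + 3 = 4.
Assume x[k] = (-3)^k + 3 for some k ≥ 0.
Then x[k+1] = -3x[k] + 12 = -3·((-3)^k + 3) + 12 = -3·(-3)^k − 9 + 12 = (-3)^{k+1} + 3.
This completes the inductive step, so x[m] = (-3)^m + 3 for all m ≥ 0.

x[m] = (-3)^m + 3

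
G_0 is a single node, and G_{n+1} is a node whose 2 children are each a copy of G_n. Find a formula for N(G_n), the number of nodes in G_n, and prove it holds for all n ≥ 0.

Claim: N(G_n) = 2^{n+1} − 1.

Base case: N(G_0) = 1, and 2^{0+1} − 1 = 1.
Assume N(G_j) = 2^{j+1} − 1.
Then N(G_{j+1}) = 1 + 2N(G_j) = 1 + 2(2^{j+1} − 1) = 2^{j+2} − 2 + 1 = 2^{j+2} − 1.
So the formula holds for j+1, and by induction N(G_n) = 2^{n+1} − 1 for all n ≥ 0.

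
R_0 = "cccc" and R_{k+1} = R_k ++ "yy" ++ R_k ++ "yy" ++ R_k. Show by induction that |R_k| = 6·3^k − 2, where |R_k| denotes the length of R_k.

Base case: |R_0| = 4, and 6·3^0 − 2 = 4.
Assume |R_m| = 6·3^m − 2.
Then |R_{m+1}| = 3|R_m| + 4 = 3(6·3^m − 2) + 4 = 6·3^{m+1} − 6 + 4 = 6·3^{m+1} − 2.
By induction, |R_k| = 6·3^k − 2 for all k ≥ 0.

|R_k| = 6·3^k − 2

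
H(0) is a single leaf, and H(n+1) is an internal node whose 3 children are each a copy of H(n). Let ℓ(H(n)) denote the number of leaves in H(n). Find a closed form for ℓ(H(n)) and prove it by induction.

Claim: ℓ(H(n)) = 3^n.

Base case: ℓ(H(0)) = 1, and 3^0 = 1.
Assume ℓ(H(k)) = 3^k.
Then ℓ(H(k+1)) = 3·ℓ(H(k)) = 3·3^k = 3^{k+1}.
This completes the inductive step, so ℓ(H(n)) = 3^n for all n ≥ 0.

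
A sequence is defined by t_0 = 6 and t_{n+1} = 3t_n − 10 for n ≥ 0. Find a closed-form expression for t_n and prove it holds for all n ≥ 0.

Claim: t_n = 3^n + 5.

Base case: t_0 = 6, and 3^0 + 5 = 1 + 5 = 6.
Assume t_k = 3^k + 5 for some k ≥ 0.
Then t_{k+1} = 3t_k − 10 = 3·(3^k + 5) − 10 = 3^{k+1} + 15 − 10 = 3^{k+1} + 5.
This completes the inductive step, so t_n = 3^n + 5 for all n ≥ 0.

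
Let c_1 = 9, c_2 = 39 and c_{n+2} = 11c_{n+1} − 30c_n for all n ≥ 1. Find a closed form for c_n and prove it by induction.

Claim: c_n = 3·5^n − 6^n.

Base cases: c_1 = 9 and 3·5^1 − 6^1 = 9; c_2 = 39 and 3·5^2 − 6^2 = 39.
Assume c_j = 3·5^j − 6^j for all 1 ≤ j ≤ m, where m ≥ 2.
Then c_{m+1} = 11c_m − 30c_{m−1} = 11·(3·5^m − 6^m) − 30·(3·5^{m−1} − 6^{m−1}) = 3·(11·5 − 30)5^{m−1} − (11·6 − 30)6^{m−1} = 75·5^{m−1} − 36·6^{m−1} = 3·5^{m+1} − 6^{m+1}.
Hence c_n = 3·5^n − 6^n for every n ≥ 1, by strong induction.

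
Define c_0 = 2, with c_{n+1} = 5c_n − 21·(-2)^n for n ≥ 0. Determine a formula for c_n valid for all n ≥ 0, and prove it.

Claim: c_n = -5^n + 3·(-2)^n.

Base case: c_0 = 2, and -5^0 + 3·(-2)^0 = -1 + 3 = 2.
Assume c_j = -5^j + 3·(-2)^j for some j ≥ 0.
Then c_{j+1} = 5c_j − 21·(-2)^j = 5·(-5^j + 3·(-2)^j) − 21·(-2)^j = -5^{j+1} + 15·(-2)^j − 21·(-2)^j = -5^{j+1} − 6·(-2)^j = -5^{j+1} + 3·(-2)^{j+1}.
So the formula holds for j+1, and by induction c_n = -5^n + 3·(-2)^n for all n ≥ 0.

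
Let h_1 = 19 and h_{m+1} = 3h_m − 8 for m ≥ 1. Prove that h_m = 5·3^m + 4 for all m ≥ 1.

Base case: h_1 = 19, and 5·3^1 + 4 = 15 + 4 = 19.
Assume h_k = 5·3^k + 4 for some k ≥ 1.
Then h_{k+1} = 3h_k − 8 = 3·(5·3^k + 4) − 8 = 15·3^k + 12 − 8 = 5·3^{k+1} + 4.
So the formula holds for k+1, and by induction h_m = 5·3^m + 4 for all m ≥ 1.

h_m = 5·3^m + 4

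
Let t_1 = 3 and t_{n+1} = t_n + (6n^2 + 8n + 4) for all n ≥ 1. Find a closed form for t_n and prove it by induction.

Claim: t_n = 2n^3 + n^2 + n − 1.

Base case: t_1 = 3, and 2·1^3 + 1^2 + 1 − 1 = 3.
Assume t_k = 2k^3 + k^2 + k − 1.
Then t_{k+1} = t_k + (6k^2 + 8k + 4) = (2k^3 + k^2 + k − 1) + (6k^2 + 8k + 4) = 2k^3 + 7k^2 + 9k + 3,
and 2·(k+1)^3 + (k+1)^2 + (k+1) − 1 = 2k^3 + 7k^2 + 9k + 3.
This completes the inductive step, so t_n = 2n^3 + n^2 + n − 1 for all n ≥ 1.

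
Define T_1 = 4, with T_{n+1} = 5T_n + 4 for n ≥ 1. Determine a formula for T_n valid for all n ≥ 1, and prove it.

Claim: T_n = 5^n − 1.

Base case: T_1 = 4, and 5^1 − 1 = 5 − 1 = 4.
Assume T_k = 5^k − 1 for some k ≥ 1.
Then T_{k+1} = 5T_k + 4 = 5·(5^k − 1) + 4 = 5^{k+1} − 5 + 4 = 5^{k+1} − 1.
This completes the inductive step, so T_n = 5^n − 1 for all n ≥ 1.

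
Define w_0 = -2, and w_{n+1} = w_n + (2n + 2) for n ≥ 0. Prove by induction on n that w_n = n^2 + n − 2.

Base case: w_0 = -2, and 0^2 + 0 − 2 = -2.
Assume w_m = m^2 + m − 2.
Then w_{m+1} = w_m + (2m + 2) = (m^2 + m − 2) + (2m + 2) = m^2 + 3m,
and (m+1)^2 + (m+1) − 2 = m^2 + 3m.
By induction, w_n = n^2 + n − 2 for all n ≥ 0.

w_n = n^2 + n − 2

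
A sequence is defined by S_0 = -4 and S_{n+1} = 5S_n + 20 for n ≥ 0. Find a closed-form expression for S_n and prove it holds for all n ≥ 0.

Claim: S_n = 5^n − 5.

Base case: S_0 = -4, and 5^0 − 5 = 1 − 5 = -4.
Assume S_k = 5^k − 5 for some k ≥ 0.
Then S_{k+1} = 5S_k + 20 = 5·(5^k − 5) + 20 = 5^{k+1} − 25 + 20 = 5^{k+1} − 5.
So the formula holds for k+1, and by induction S_n = 5^n − 5 for all n ≥ 0.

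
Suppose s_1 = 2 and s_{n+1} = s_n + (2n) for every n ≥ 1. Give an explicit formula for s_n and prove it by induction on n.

Claim: s_n = n^2 − n + 2.

Base case: s_1 = 2, and 1^2 − 1 + 2 = 2.
Assume s_j = j^2 − j + 2.
Then s_{j+1} = s_j + (2j) = (j^2 − j + 2) + (2j) = j^2 + j + 2,
and (j+1)^2 − (j+1) + 2 = j^2 + j + 2.
By induction, s_n = n^2 − n + 2 for all n ≥ 1.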